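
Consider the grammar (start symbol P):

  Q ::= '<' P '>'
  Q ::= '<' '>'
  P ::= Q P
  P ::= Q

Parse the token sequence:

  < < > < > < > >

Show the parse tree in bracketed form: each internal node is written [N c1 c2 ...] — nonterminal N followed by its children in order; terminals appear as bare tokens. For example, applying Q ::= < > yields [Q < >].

[P [Q < [P [Q < >] [P [Q < >] [P [Q < >]]]] >]]

P
Q
< P >
< Q P >
< < > P >
< < > Q P >
< < > < > P >
< < > < > Q >
< < > < > < > >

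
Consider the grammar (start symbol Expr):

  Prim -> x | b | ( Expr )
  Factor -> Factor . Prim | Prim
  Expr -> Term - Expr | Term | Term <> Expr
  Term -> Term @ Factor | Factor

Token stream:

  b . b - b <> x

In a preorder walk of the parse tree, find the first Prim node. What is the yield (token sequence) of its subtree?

b

[Expr [Term [Factor [Factor [Prim b]] . [Prim b]]] - [Expr [Term [Factor [Prim b]]] <> [Expr [Term [Factor [Prim x]]]]]]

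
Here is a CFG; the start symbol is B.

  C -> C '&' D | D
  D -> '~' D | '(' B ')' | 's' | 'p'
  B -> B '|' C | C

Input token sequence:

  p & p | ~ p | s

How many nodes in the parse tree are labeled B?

[B [B [B [C [C [D p]] & [D p]]] | [C [D ~ [D p]]]] | [C [D s]]]

3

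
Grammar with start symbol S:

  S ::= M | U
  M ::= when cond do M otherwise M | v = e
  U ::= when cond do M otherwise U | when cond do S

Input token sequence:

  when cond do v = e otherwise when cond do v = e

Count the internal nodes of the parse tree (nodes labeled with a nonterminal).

6

[S [U when cond do [M v = e] otherwise [U when cond do [S [M v = e]]]]]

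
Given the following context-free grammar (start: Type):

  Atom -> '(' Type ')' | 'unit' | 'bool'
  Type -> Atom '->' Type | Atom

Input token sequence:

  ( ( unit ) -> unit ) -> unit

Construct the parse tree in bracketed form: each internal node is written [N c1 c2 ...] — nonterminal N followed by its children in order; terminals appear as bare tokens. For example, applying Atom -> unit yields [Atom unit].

[Type [Atom ( [Type [Atom ( [Type [Atom unit]] )] -> [Type [Atom unit]]] )] -> [Type [Atom unit]]]

Type
Atom -> Type
( Type ) -> Type
( Atom -> Type ) -> Type
( ( Type ) -> Type ) -> Type
( ( Atom ) -> Type ) -> Type
( ( unit ) -> Type ) -> Type
( ( unit ) -> Atom ) -> Type
( ( unit ) -> unit ) -> Type
( ( unit ) -> unit ) -> Atom
( ( unit ) -> unit ) -> unit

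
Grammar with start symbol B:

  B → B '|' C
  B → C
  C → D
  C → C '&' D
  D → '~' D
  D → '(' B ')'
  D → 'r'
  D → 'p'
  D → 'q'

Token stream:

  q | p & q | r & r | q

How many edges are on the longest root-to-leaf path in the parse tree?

[B [B [B [B [C [D q]]] | [C [C [D p]] & [D q]]] | [C [C [D r]] & [D r]]] | [C [D q]]]

6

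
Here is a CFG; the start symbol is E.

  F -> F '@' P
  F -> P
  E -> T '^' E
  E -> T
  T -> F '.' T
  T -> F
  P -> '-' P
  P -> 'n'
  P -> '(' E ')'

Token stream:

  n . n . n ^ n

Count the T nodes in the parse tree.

[E [T [F [P n]] . [T [F [P n]] . [T [F [P n]]]]] ^ [E [T [F [P n]]]]]

4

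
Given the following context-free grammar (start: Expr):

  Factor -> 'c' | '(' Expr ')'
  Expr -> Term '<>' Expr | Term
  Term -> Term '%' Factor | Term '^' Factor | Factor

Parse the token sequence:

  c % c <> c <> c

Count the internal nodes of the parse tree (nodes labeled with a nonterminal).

11

[Expr [Term [Term [Factor c]] % [Factor c]] <> [Expr [Term [Factor c]] <> [Expr [Term [Factor c]]]]]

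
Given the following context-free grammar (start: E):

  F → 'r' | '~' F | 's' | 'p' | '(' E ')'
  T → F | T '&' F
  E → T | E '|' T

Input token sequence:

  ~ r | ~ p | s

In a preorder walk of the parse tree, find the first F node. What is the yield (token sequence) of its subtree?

~ r

[E [E [E [T [F ~ [F r]]]] | [T [F ~ [F p]]]] | [T [F s]]]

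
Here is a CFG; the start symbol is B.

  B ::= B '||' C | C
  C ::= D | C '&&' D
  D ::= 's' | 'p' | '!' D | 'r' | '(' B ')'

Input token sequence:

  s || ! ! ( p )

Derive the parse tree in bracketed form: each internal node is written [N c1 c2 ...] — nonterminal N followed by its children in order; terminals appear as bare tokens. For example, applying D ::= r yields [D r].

B
B || C
C || C
D || C
s || C
s || D
s || ! D
s || ! ! D
s || ! ! ( B )
s || ! ! ( C )
s || ! ! ( D )
s || ! ! ( p )

[B [B [C [D s]]] || [C [D ! [D ! [D ( [B [C [D p]]] )]]]]]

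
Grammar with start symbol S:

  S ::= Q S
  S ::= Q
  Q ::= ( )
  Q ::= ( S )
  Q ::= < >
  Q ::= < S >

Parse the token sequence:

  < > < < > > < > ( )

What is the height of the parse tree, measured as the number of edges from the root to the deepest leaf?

[S [Q < >] [S [Q < [S [Q < >]] >] [S [Q < >] [S [Q ( )]]]]]

5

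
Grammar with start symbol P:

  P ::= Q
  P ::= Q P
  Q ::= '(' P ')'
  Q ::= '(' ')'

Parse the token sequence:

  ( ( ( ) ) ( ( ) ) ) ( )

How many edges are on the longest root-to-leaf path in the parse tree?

[P [Q ( [P [Q ( [P [Q ( )]] )] [P [Q ( [P [Q ( )]] )]]] )] [P [Q ( )]]]

7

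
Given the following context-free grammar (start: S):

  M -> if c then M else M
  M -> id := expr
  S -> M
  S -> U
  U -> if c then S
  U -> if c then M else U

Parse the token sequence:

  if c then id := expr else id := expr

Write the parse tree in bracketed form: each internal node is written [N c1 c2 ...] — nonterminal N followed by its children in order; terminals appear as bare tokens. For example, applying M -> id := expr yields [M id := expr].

[S [M if c then [M id := expr] else [M id := expr]]]

S
M
if c then M else M
if c then id := expr else M
if c then id := expr else id := expr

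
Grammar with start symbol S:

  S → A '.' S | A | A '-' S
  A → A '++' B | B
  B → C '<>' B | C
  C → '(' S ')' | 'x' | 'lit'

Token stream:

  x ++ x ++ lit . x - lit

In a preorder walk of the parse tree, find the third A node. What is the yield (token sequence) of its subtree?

x

[S [A [A [A [B [C x]]] ++ [B [C x]]] ++ [B [C lit]]] . [S [A [B [C x]]] - [S [A [B [C lit]]]]]]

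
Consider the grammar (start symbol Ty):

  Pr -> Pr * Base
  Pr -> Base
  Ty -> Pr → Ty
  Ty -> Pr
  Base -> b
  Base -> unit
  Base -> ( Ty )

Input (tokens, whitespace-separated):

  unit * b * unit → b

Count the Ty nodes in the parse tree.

2

[Ty [Pr [Pr [Pr [Base unit]] * [Base b]] * [Base unit]] → [Ty [Pr [Base b]]]]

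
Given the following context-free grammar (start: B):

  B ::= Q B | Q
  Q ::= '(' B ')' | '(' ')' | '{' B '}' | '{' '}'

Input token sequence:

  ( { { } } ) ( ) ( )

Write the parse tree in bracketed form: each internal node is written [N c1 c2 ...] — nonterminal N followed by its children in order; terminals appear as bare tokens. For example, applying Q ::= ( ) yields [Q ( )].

B
Q B
( B ) B
( Q ) B
( { B } ) B
( { Q } ) B
( { { } } ) B
( { { } } ) Q B
( { { } } ) ( ) B
( { { } } ) ( ) Q
( { { } } ) ( ) ( )

[B [Q ( [B [Q { [B [Q { }]] }]] )] [B [Q ( )] [B [Q ( )]]]]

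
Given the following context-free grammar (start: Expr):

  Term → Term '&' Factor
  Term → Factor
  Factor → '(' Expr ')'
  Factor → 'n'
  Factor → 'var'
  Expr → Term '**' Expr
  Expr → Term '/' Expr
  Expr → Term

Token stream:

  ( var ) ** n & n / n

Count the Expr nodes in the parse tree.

4

[Expr [Term [Factor ( [Expr [Term [Factor var]]] )]] ** [Expr [Term [Term [Factor n]] & [Factor n]] / [Expr [Term [Factor n]]]]]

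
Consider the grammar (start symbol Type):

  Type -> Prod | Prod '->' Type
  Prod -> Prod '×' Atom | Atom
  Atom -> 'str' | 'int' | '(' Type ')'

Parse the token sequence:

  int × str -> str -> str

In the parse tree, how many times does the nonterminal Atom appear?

4

[Type [Prod [Prod [Atom int]] × [Atom str]] -> [Type [Prod [Atom str]] -> [Type [Prod [Atom str]]]]]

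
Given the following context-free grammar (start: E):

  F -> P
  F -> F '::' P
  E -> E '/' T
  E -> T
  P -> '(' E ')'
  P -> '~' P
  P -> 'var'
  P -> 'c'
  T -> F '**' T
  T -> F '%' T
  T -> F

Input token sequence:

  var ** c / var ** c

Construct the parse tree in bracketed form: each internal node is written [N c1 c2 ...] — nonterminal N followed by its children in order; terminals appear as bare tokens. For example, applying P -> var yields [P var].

[E [E [T [F [P var]] ** [T [F [P c]]]]] / [T [F [P var]] ** [T [F [P c]]]]]

E
E / T
T / T
F ** T / T
P ** T / T
var ** T / T
var ** F / T
var ** P / T
var ** c / T
var ** c / F ** T
var ** c / P ** T
var ** c / var ** T
var ** c / var ** F
var ** c / var ** P
var ** c / var ** c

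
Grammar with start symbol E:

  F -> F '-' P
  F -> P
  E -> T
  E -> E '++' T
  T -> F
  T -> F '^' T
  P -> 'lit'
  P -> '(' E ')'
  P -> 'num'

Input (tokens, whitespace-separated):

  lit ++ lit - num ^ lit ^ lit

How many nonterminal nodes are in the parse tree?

[E [E [T [F [P lit]]]] ++ [T [F [F [P lit]] - [P num]] ^ [T [F [P lit]] ^ [T [F [P lit]]]]]]

16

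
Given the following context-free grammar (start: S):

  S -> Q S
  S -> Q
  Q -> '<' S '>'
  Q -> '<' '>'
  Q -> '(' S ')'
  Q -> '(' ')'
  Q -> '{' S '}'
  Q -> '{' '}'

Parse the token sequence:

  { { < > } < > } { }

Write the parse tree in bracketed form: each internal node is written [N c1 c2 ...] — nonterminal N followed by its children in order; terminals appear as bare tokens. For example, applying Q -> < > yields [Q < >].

S
Q S
{ S } S
{ Q S } S
{ { S } S } S
{ { Q } S } S
{ { < > } S } S
{ { < > } Q } S
{ { < > } < > } S
{ { < > } < > } Q
{ { < > } < > } { }

[S [Q { [S [Q { [S [Q < >]] }] [S [Q < >]]] }] [S [Q { }]]]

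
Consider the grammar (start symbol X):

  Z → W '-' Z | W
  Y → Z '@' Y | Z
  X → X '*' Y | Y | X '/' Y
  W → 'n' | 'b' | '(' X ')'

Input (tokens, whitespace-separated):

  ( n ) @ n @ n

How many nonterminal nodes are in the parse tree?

[X [Y [Z [W ( [X [Y [Z [W n]]]] )]] @ [Y [Z [W n]] @ [Y [Z [W n]]]]]]

14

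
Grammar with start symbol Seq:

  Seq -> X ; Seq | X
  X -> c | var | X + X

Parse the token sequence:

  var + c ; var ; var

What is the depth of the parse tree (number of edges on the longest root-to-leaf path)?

4

[Seq [X [X var] + [X c]] ; [Seq [X var] ; [Seq [X var]]]]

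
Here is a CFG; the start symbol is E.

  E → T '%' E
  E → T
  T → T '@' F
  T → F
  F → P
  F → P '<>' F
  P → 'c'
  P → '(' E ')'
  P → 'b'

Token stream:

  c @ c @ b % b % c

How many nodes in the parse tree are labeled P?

5

[E [T [T [T [F [P c]]] @ [F [P c]]] @ [F [P b]]] % [E [T [F [P b]]] % [E [T [F [P c]]]]]]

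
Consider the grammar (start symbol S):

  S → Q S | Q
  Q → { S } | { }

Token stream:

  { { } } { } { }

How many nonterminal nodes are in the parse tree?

8

[S [Q { [S [Q { }]] }] [S [Q { }] [S [Q { }]]]]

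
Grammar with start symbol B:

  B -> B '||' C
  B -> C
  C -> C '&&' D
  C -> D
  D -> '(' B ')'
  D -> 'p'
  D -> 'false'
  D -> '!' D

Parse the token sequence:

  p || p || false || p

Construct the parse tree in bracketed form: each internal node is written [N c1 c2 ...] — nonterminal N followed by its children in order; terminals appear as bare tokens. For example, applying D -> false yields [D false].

[B [B [B [B [C [D p]]] || [C [D p]]] || [C [D false]]] || [C [D p]]]

B
B || C
B || C || C
B || C || C || C
C || C || C || C
D || C || C || C
p || C || C || C
p || D || C || C
p || p || C || C
p || p || D || C
p || p || false || C
p || p || false || D
p || p || false || p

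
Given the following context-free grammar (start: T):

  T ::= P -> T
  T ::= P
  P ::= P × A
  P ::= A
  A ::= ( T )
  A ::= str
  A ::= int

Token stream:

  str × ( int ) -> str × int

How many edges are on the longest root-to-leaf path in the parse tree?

6

[T [P [P [A str]] × [A ( [T [P [A int]]] )]] -> [T [P [P [A str]] × [A int]]]]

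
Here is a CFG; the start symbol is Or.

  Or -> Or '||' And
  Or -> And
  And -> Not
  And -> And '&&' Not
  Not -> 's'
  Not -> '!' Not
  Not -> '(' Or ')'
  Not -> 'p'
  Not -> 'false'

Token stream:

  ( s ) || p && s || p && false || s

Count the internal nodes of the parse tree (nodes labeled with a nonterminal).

[Or [Or [Or [Or [And [Not ( [Or [And [Not s]]] )]]] || [And [And [Not p]] && [Not s]]] || [And [And [Not p]] && [Not false]]] || [And [Not s]]]

19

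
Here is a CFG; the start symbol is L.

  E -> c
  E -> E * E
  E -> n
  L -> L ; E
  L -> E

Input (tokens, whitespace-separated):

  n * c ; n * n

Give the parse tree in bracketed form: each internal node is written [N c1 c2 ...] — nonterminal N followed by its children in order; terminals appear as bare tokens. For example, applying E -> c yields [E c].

[L [L [E [E n] * [E c]]] ; [E [E n] * [E n]]]

L
L ; E
E ; E
E * E ; E
n * E ; E
n * c ; E
n * c ; E * E
n * c ; n * E
n * c ; n * n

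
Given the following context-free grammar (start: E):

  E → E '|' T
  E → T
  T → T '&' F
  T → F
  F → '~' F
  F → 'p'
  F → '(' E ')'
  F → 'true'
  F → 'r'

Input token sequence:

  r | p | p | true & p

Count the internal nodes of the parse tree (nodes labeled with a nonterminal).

14

[E [E [E [E [T [F r]]] | [T [F p]]] | [T [F p]]] | [T [T [F true]] & [F p]]]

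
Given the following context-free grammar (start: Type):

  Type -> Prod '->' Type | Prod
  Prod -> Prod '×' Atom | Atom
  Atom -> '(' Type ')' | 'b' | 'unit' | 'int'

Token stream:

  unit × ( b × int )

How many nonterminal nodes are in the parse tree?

[Type [Prod [Prod [Atom unit]] × [Atom ( [Type [Prod [Prod [Atom b]] × [Atom int]]] )]]]

10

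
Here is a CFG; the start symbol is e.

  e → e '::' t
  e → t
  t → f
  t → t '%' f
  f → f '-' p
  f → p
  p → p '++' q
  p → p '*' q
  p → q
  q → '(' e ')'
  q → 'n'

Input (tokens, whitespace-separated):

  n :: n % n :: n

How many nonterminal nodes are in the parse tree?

19

[e [e [e [t [f [p [q n]]]]] :: [t [t [f [p [q n]]]] % [f [p [q n]]]]] :: [t [f [p [q n]]]]]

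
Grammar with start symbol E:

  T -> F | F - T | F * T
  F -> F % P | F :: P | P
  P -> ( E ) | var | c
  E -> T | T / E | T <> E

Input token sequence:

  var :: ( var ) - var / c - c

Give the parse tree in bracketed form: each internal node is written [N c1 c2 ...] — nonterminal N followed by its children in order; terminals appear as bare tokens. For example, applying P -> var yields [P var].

[E [T [F [F [P var]] :: [P ( [E [T [F [P var]]]] )]] - [T [F [P var]]]] / [E [T [F [P c]] - [T [F [P c]]]]]]

E
T / E
F - T / E
F :: P - T / E
P :: P - T / E
var :: P - T / E
var :: ( E ) - T / E
var :: ( T ) - T / E
var :: ( F ) - T / E
var :: ( P ) - T / E
var :: ( var ) - T / E
var :: ( var ) - F / E
var :: ( var ) - P / E
var :: ( var ) - var / E
var :: ( var ) - var / T
var :: ( var ) - var / F - T
var :: ( var ) - var / P - T
var :: ( var ) - var / c - T
var :: ( var ) - var / c - F
var :: ( var ) - var / c - P
var :: ( var ) - var / c - c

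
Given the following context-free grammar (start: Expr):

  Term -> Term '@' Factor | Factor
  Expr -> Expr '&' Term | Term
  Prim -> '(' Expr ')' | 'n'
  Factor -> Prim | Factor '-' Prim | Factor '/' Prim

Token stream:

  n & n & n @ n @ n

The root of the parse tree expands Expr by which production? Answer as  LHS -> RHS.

[Expr [Expr [Expr [Term [Factor [Prim n]]]] & [Term [Factor [Prim n]]]] & [Term [Term [Term [Factor [Prim n]]] @ [Factor [Prim n]]] @ [Factor [Prim n]]]]

Expr -> Expr '&' Term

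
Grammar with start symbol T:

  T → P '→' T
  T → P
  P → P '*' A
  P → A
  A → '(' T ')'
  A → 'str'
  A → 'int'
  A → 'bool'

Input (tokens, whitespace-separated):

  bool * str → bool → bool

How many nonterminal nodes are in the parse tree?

[T [P [P [A bool]] * [A str]] → [T [P [A bool]] → [T [P [A bool]]]]]

11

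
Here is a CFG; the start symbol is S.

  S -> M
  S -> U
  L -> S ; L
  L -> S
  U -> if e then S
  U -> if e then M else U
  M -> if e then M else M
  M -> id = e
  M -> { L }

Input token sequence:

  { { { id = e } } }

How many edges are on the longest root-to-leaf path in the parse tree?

[S [M { [L [S [M { [L [S [M { [L [S [M id = e]]] }]]] }]]] }]]

11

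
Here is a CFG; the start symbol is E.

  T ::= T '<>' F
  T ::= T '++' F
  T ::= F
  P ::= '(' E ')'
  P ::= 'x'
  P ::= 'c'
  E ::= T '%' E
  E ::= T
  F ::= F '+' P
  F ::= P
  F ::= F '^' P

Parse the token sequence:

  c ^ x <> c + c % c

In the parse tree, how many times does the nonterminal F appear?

5

[E [T [T [F [F [P c]] ^ [P x]]] <> [F [F [P c]] + [P c]]] % [E [T [F [P c]]]]]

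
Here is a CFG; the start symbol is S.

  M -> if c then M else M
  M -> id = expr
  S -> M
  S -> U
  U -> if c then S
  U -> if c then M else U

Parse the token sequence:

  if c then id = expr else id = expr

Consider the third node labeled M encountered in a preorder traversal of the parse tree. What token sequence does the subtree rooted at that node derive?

[S [M if c then [M id = expr] else [M id = expr]]]

id = expr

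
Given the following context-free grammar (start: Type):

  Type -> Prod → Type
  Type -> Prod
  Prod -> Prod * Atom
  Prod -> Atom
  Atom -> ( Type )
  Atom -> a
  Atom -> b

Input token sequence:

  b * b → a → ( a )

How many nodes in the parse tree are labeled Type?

[Type [Prod [Prod [Atom b]] * [Atom b]] → [Type [Prod [Atom a]] → [Type [Prod [Atom ( [Type [Prod [Atom a]]] )]]]]]

4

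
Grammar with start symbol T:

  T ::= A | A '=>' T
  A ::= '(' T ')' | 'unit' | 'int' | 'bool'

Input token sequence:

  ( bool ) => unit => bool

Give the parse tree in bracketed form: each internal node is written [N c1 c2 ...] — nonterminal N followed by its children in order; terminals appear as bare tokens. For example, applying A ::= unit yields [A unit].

T
A => T
( T ) => T
( A ) => T
( bool ) => T
( bool ) => A => T
( bool ) => unit => T
( bool ) => unit => A
( bool ) => unit => bool

[T [A ( [T [A bool]] )] => [T [A unit] => [T [A bool]]]]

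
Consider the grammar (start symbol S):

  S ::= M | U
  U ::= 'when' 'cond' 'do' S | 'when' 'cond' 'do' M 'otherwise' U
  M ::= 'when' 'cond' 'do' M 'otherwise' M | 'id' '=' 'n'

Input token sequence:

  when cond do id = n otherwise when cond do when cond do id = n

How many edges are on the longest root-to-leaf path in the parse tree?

7

[S [U when cond do [M id = n] otherwise [U when cond do [S [U when cond do [S [M id = n]]]]]]]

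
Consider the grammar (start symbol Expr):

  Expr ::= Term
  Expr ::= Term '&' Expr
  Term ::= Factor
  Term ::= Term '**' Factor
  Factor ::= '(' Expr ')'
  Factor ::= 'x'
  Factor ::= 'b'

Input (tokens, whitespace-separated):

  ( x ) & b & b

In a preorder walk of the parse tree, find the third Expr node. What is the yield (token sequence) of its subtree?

b & b

[Expr [Term [Factor ( [Expr [Term [Factor x]]] )]] & [Expr [Term [Factor b]] & [Expr [Term [Factor b]]]]]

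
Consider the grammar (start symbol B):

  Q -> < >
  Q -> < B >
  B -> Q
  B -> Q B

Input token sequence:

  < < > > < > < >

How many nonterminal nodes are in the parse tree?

[B [Q < [B [Q < >]] >] [B [Q < >] [B [Q < >]]]]

8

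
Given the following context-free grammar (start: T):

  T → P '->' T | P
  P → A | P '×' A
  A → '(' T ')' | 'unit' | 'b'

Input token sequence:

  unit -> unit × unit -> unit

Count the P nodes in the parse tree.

4

[T [P [A unit]] -> [T [P [P [A unit]] × [A unit]] -> [T [P [A unit]]]]]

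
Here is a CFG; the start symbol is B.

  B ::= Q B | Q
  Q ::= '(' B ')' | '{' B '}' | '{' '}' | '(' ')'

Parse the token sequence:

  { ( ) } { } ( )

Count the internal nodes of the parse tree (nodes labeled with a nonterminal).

[B [Q { [B [Q ( )]] }] [B [Q { }] [B [Q ( )]]]]

8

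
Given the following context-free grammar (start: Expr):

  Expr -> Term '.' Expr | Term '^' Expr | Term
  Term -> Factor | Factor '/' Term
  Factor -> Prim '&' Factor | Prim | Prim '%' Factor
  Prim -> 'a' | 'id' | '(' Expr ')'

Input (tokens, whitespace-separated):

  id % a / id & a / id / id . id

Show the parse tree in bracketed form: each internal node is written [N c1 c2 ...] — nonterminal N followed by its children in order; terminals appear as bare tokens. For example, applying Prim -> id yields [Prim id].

[Expr [Term [Factor [Prim id] % [Factor [Prim a]]] / [Term [Factor [Prim id] & [Factor [Prim a]]] / [Term [Factor [Prim id]] / [Term [Factor [Prim id]]]]]] . [Expr [Term [Factor [Prim id]]]]]

Expr
Term . Expr
Factor / Term . Expr
Prim % Factor / Term . Expr
id % Factor / Term . Expr
id % Prim / Term . Expr
id % a / Term . Expr
id % a / Factor / Term . Expr
id % a / Prim & Factor / Term . Expr
id % a / id & Factor / Term . Expr
id % a / id & Prim / Term . Expr
id % a / id & a / Term . Expr
id % a / id & a / Factor / Term . Expr
id % a / id & a / Prim / Term . Expr
id % a / id & a / id / Term . Expr
id % a / id & a / id / Factor . Expr
id % a / id & a / id / Prim . Expr
id % a / id & a / id / id . Expr
id % a / id & a / id / id . Term
id % a / id & a / id / id . Factor
id % a / id & a / id / id . Prim
id % a / id & a / id / id . id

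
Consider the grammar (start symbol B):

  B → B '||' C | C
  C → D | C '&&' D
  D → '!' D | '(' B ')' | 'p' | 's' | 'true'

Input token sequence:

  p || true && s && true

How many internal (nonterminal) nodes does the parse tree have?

[B [B [C [D p]]] || [C [C [C [D true]] && [D s]] && [D true]]]

10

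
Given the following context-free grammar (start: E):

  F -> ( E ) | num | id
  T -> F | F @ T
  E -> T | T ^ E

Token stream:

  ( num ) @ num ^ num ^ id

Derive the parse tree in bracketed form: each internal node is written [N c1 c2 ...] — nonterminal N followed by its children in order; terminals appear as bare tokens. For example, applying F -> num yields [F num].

[E [T [F ( [E [T [F num]]] )] @ [T [F num]]] ^ [E [T [F num]] ^ [E [T [F id]]]]]

E
T ^ E
F @ T ^ E
( E ) @ T ^ E
( T ) @ T ^ E
( F ) @ T ^ E
( num ) @ T ^ E
( num ) @ F ^ E
( num ) @ num ^ E
( num ) @ num ^ T ^ E
( num ) @ num ^ F ^ E
( num ) @ num ^ num ^ E
( num ) @ num ^ num ^ T
( num ) @ num ^ num ^ F
( num ) @ num ^ num ^ id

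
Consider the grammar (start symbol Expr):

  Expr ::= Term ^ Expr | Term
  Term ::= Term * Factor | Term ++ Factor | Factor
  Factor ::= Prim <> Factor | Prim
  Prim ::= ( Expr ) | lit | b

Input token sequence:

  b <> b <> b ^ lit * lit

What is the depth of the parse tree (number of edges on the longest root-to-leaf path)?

6

[Expr [Term [Factor [Prim b] <> [Factor [Prim b] <> [Factor [Prim b]]]]] ^ [Expr [Term [Term [Factor [Prim lit]]] * [Factor [Prim lit]]]]]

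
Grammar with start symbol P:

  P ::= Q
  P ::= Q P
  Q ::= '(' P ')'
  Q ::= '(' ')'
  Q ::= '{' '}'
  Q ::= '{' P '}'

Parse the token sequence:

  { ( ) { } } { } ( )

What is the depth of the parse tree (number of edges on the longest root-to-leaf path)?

5

[P [Q { [P [Q ( )] [P [Q { }]]] }] [P [Q { }] [P [Q ( )]]]]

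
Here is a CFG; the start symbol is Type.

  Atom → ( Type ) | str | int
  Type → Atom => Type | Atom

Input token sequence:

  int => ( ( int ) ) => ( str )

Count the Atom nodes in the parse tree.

6

[Type [Atom int] => [Type [Atom ( [Type [Atom ( [Type [Atom int]] )]] )] => [Type [Atom ( [Type [Atom str]] )]]]]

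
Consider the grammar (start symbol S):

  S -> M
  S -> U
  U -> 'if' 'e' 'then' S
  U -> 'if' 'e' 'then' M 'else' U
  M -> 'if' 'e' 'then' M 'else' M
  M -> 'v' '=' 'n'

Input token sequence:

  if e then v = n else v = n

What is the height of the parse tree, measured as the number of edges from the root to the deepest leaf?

3

[S [M if e then [M v = n] else [M v = n]]]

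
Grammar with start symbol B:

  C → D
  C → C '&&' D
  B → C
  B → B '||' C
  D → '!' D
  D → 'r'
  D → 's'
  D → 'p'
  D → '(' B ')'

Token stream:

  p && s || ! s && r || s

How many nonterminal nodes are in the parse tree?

14

[B [B [B [C [C [D p]] && [D s]]] || [C [C [D ! [D s]]] && [D r]]] || [C [D s]]]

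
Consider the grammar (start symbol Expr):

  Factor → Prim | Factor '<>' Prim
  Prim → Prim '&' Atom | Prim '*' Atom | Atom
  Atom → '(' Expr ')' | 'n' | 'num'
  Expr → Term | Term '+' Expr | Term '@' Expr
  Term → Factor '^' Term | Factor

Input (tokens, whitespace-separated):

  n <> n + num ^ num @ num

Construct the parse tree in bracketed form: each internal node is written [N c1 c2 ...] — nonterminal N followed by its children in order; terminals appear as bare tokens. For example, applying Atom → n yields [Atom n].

Expr
Term + Expr
Factor + Expr
Factor <> Prim + Expr
Prim <> Prim + Expr
Atom <> Prim + Expr
n <> Prim + Expr
n <> Atom + Expr
n <> n + Expr
n <> n + Term @ Expr
n <> n + Factor ^ Term @ Expr
n <> n + Prim ^ Term @ Expr
n <> n + Atom ^ Term @ Expr
n <> n + num ^ Term @ Expr
n <> n + num ^ Factor @ Expr
n <> n + num ^ Prim @ Expr
n <> n + num ^ Atom @ Expr
n <> n + num ^ num @ Expr
n <> n + num ^ num @ Term
n <> n + num ^ num @ Factor
n <> n + num ^ num @ Prim
n <> n + num ^ num @ Atom
n <> n + num ^ num @ num

[Expr [Term [Factor [Factor [Prim [Atom n]]] <> [Prim [Atom n]]]] + [Expr [Term [Factor [Prim [Atom num]]] ^ [Term [Factor [Prim [Atom num]]]]] @ [Expr [Term [Factor [Prim [Atom num]]]]]]]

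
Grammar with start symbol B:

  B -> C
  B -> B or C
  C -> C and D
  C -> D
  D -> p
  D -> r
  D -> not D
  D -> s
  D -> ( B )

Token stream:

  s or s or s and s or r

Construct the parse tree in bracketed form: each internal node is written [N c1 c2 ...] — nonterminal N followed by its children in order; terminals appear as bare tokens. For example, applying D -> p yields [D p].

[B [B [B [B [C [D s]]] or [C [D s]]] or [C [C [D s]] and [D s]]] or [C [D r]]]

B
B or C
B or C or C
B or C or C or C
C or C or C or C
D or C or C or C
s or C or C or C
s or D or C or C
s or s or C or C
s or s or C and D or C
s or s or D and D or C
s or s or s and D or C
s or s or s and s or C
s or s or s and s or D
s or s or s and s or r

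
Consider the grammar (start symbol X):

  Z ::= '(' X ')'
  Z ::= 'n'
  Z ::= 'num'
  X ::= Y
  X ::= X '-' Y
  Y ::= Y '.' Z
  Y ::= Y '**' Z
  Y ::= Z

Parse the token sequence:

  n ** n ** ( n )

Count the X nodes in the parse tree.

[X [Y [Y [Y [Z n]] ** [Z n]] ** [Z ( [X [Y [Z n]]] )]]]

2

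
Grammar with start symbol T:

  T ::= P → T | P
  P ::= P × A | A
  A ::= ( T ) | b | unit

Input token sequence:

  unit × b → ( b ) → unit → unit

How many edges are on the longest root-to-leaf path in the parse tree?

[T [P [P [A unit]] × [A b]] → [T [P [A ( [T [P [A b]]] )]] → [T [P [A unit]] → [T [P [A unit]]]]]]

7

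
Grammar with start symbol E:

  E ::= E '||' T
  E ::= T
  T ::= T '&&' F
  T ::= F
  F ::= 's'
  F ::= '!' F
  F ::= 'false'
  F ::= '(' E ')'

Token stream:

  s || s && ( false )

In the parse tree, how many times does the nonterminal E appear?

3

[E [E [T [F s]]] || [T [T [F s]] && [F ( [E [T [F false]]] )]]]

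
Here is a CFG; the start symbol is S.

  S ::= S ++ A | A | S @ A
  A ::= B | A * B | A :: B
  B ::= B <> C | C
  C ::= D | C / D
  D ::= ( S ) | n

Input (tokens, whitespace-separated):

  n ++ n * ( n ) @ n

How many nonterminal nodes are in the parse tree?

[S [S [S [A [B [C [D n]]]]] ++ [A [A [B [C [D n]]]] * [B [C [D ( [S [A [B [C [D n]]]]] )]]]]] @ [A [B [C [D n]]]]]

24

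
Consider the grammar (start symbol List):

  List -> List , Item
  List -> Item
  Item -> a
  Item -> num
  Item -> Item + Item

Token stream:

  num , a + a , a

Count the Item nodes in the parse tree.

[List [List [List [Item num]] , [Item [Item a] + [Item a]]] , [Item a]]

5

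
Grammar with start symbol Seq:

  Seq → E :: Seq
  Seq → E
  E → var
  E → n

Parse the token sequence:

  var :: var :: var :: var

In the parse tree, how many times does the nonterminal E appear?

4

[Seq [E var] :: [Seq [E var] :: [Seq [E var] :: [Seq [E var]]]]]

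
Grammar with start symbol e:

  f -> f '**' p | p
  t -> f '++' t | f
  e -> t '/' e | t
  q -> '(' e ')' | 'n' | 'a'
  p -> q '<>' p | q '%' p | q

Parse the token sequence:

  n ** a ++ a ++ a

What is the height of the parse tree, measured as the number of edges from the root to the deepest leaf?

[e [t [f [f [p [q n]]] ** [p [q a]]] ++ [t [f [p [q a]]] ++ [t [f [p [q a]]]]]]]

7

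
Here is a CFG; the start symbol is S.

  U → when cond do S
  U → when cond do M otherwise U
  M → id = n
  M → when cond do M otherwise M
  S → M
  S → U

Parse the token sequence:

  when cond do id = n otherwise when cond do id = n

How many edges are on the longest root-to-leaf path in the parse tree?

[S [U when cond do [M id = n] otherwise [U when cond do [S [M id = n]]]]]

5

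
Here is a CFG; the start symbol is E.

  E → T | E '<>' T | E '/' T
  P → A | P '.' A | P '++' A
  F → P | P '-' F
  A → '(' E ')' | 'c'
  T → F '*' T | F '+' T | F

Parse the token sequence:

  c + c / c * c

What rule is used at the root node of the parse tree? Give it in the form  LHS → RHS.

[E [E [T [F [P [A c]]] + [T [F [P [A c]]]]]] / [T [F [P [A c]]] * [T [F [P [A c]]]]]]

E → E '/' T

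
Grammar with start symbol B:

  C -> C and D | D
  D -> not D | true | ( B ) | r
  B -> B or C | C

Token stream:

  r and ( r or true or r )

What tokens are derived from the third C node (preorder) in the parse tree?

r

[B [C [C [D r]] and [D ( [B [B [B [C [D r]]] or [C [D true]]] or [C [D r]]] )]]]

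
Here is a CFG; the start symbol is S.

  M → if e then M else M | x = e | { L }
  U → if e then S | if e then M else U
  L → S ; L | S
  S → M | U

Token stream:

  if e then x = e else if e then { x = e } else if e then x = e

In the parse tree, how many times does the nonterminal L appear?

1

[S [U if e then [M x = e] else [U if e then [M { [L [S [M x = e]]] }] else [U if e then [S [M x = e]]]]]]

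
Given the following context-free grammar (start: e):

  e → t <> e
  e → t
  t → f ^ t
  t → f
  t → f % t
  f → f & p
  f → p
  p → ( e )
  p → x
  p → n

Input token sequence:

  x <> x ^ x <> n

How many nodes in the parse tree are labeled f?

4

[e [t [f [p x]]] <> [e [t [f [p x]] ^ [t [f [p x]]]] <> [e [t [f [p n]]]]]]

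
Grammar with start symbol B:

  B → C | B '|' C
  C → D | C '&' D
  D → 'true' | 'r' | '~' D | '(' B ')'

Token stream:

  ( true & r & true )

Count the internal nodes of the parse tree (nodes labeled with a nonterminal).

10

[B [C [D ( [B [C [C [C [D true]] & [D r]] & [D true]]] )]]]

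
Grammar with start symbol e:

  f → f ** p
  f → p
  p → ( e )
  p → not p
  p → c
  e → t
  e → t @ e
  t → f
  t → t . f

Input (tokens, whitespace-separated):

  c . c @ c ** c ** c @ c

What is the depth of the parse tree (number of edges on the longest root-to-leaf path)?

7

[e [t [t [f [p c]]] . [f [p c]]] @ [e [t [f [f [f [p c]] ** [p c]] ** [p c]]] @ [e [t [f [p c]]]]]]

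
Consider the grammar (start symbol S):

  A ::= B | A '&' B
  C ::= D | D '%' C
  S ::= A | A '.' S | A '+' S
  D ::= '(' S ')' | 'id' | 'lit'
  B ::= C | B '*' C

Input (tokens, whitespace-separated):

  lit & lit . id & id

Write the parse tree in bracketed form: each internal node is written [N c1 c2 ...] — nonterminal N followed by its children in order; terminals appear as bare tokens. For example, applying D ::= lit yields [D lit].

[S [A [A [B [C [D lit]]]] & [B [C [D lit]]]] . [S [A [A [B [C [D id]]]] & [B [C [D id]]]]]]

S
A . S
A & B . S
B & B . S
C & B . S
D & B . S
lit & B . S
lit & C . S
lit & D . S
lit & lit . S
lit & lit . A
lit & lit . A & B
lit & lit . B & B
lit & lit . C & B
lit & lit . D & B
lit & lit . id & B
lit & lit . id & C
lit & lit . id & D
lit & lit . id & id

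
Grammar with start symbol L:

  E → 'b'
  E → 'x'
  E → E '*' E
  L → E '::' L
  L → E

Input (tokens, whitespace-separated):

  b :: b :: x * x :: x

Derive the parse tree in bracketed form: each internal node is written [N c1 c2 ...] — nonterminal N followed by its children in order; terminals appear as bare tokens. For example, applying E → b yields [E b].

[L [E b] :: [L [E b] :: [L [E [E x] * [E x]] :: [L [E x]]]]]

L
E :: L
b :: L
b :: E :: L
b :: b :: L
b :: b :: E :: L
b :: b :: E * E :: L
b :: b :: x * E :: L
b :: b :: x * x :: L
b :: b :: x * x :: E
b :: b :: x * x :: x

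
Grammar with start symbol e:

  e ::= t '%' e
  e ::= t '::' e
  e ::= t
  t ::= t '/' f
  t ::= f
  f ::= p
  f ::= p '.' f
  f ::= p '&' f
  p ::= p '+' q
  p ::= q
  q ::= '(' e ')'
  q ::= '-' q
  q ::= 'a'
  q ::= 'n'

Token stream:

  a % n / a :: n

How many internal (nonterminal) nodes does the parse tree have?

19

[e [t [f [p [q a]]]] % [e [t [t [f [p [q n]]]] / [f [p [q a]]]] :: [e [t [f [p [q n]]]]]]]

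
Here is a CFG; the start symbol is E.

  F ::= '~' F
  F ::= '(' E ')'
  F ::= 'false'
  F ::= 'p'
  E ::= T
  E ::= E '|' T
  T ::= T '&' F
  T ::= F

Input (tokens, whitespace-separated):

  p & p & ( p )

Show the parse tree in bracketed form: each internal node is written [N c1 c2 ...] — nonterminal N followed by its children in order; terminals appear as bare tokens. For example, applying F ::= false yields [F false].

E
T
T & F
T & F & F
F & F & F
p & F & F
p & p & F
p & p & ( E )
p & p & ( T )
p & p & ( F )
p & p & ( p )

[E [T [T [T [F p]] & [F p]] & [F ( [E [T [F p]]] )]]]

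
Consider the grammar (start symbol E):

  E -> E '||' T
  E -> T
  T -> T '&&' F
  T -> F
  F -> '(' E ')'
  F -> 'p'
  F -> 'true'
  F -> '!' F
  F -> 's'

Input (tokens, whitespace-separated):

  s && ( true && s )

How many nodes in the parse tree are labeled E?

[E [T [T [F s]] && [F ( [E [T [T [F true]] && [F s]]] )]]]

2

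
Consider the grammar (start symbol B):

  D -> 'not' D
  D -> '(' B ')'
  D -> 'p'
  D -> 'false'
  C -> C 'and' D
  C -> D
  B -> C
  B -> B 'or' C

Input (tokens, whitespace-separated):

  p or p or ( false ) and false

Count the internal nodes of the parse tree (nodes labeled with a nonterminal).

[B [B [B [C [D p]]] or [C [D p]]] or [C [C [D ( [B [C [D false]]] )]] and [D false]]]

14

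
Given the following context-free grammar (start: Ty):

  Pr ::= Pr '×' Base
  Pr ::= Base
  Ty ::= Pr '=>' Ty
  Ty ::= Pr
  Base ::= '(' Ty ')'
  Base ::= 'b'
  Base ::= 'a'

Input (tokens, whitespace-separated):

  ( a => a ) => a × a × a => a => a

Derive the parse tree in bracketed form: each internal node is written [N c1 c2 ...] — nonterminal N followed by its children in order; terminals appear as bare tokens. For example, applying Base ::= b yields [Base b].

Ty
Pr => Ty
Base => Ty
( Ty ) => Ty
( Pr => Ty ) => Ty
( Base => Ty ) => Ty
( a => Ty ) => Ty
( a => Pr ) => Ty
( a => Base ) => Ty
( a => a ) => Ty
( a => a ) => Pr => Ty
( a => a ) => Pr × Base => Ty
( a => a ) => Pr × Base × Base => Ty
( a => a ) => Base × Base × Base => Ty
( a => a ) => a × Base × Base => Ty
( a => a ) => a × a × Base => Ty
( a => a ) => a × a × a => Ty
( a => a ) => a × a × a => Pr => Ty
( a => a ) => a × a × a => Base => Ty
( a => a ) => a × a × a => a => Ty
( a => a ) => a × a × a => a => Pr
( a => a ) => a × a × a => a => Base
( a => a ) => a × a × a => a => a

[Ty [Pr [Base ( [Ty [Pr [Base a]] => [Ty [Pr [Base a]]]] )]] => [Ty [Pr [Pr [Pr [Base a]] × [Base a]] × [Base a]] => [Ty [Pr [Base a]] => [Ty [Pr [Base a]]]]]]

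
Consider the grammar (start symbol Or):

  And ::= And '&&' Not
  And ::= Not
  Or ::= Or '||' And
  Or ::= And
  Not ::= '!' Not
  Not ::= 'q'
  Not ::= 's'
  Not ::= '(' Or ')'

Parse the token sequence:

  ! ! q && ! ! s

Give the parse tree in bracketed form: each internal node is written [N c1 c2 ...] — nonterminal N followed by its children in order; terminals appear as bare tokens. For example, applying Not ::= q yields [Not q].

[Or [And [And [Not ! [Not ! [Not q]]]] && [Not ! [Not ! [Not s]]]]]

Or
And
And && Not
Not && Not
! Not && Not
! ! Not && Not
! ! q && Not
! ! q && ! Not
! ! q && ! ! Not
! ! q && ! ! s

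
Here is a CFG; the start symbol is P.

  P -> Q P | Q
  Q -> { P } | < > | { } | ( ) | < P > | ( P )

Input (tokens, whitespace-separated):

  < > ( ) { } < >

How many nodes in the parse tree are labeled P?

[P [Q < >] [P [Q ( )] [P [Q { }] [P [Q < >]]]]]

4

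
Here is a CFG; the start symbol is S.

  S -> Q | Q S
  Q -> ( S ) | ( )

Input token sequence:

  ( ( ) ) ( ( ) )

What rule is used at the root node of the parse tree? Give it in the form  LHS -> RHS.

S -> Q S

[S [Q ( [S [Q ( )]] )] [S [Q ( [S [Q ( )]] )]]]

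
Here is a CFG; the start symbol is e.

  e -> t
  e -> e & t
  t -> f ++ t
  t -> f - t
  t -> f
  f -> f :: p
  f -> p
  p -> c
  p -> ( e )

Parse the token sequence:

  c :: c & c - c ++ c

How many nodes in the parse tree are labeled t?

4

[e [e [t [f [f [p c]] :: [p c]]]] & [t [f [p c]] - [t [f [p c]] ++ [t [f [p c]]]]]]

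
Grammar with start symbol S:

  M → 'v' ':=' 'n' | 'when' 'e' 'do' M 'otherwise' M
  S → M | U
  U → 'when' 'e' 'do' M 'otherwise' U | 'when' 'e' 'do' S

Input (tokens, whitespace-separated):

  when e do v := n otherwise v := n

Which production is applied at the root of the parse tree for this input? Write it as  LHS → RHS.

S → M

[S [M when e do [M v := n] otherwise [M v := n]]]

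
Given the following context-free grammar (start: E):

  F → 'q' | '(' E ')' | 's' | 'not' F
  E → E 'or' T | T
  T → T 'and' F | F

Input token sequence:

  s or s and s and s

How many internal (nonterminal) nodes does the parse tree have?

[E [E [T [F s]]] or [T [T [T [F s]] and [F s]] and [F s]]]

10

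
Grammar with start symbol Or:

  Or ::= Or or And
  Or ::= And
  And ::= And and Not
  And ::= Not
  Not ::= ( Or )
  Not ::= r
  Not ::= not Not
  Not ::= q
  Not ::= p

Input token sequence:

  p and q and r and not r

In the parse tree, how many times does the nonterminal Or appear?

[Or [And [And [And [And [Not p]] and [Not q]] and [Not r]] and [Not not [Not r]]]]

1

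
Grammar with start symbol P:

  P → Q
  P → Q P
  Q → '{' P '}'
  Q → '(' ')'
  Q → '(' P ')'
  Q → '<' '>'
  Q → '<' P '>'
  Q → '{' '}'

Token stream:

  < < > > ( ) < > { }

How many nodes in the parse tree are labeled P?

[P [Q < [P [Q < >]] >] [P [Q ( )] [P [Q < >] [P [Q { }]]]]]

5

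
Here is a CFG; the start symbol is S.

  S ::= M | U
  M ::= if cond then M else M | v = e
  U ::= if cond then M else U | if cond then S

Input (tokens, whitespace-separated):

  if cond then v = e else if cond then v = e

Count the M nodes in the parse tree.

2

[S [U if cond then [M v = e] else [U if cond then [S [M v = e]]]]]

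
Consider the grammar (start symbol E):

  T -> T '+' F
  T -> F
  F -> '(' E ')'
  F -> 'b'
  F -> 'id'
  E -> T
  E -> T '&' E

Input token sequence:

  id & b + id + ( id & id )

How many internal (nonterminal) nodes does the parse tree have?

16

[E [T [F id]] & [E [T [T [T [F b]] + [F id]] + [F ( [E [T [F id]] & [E [T [F id]]]] )]]]]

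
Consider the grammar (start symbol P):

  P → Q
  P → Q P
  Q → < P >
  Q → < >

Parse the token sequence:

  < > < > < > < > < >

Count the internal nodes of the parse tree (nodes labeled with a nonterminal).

[P [Q < >] [P [Q < >] [P [Q < >] [P [Q < >] [P [Q < >]]]]]]

10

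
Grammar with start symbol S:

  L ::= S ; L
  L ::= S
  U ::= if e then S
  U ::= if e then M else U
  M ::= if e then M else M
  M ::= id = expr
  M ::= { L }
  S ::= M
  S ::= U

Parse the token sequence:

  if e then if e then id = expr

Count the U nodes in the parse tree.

[S [U if e then [S [U if e then [S [M id = expr]]]]]]

2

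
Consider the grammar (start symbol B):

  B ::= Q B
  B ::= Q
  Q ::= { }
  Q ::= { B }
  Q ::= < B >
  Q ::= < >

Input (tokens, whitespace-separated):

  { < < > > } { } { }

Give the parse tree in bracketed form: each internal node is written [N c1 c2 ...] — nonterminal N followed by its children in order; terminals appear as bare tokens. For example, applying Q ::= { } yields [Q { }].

B
Q B
{ B } B
{ Q } B
{ < B > } B
{ < Q > } B
{ < < > > } B
{ < < > > } Q B
{ < < > > } { } B
{ < < > > } { } Q
{ < < > > } { } { }

[B [Q { [B [Q < [B [Q < >]] >]] }] [B [Q { }] [B [Q { }]]]]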